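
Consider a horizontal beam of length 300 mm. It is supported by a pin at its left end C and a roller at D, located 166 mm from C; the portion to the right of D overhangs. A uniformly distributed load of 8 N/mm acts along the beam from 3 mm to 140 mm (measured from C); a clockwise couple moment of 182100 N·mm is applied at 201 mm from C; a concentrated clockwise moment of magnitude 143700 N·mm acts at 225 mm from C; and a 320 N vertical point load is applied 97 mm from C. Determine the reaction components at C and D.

Resultant of the distributed load: 8 × 137 = 1096 N at 71.5 mm from C.
Taking moments about C: D_y·166 − (8·137)·71.5 − 182100 − 143700 − 320·97 = 0 → D_y = 435204/166 = 2621.71 ≈ 2622 N.
ΣF_y = 0: C_y + 2621.71 − 8·137 − 320 = 0 → C_y = -1206 N.
ΣF_x = 0: no horizontal applied forces, so C_x = 0.

C_x = 0, C_y = -1206 N, D_y = 2622 N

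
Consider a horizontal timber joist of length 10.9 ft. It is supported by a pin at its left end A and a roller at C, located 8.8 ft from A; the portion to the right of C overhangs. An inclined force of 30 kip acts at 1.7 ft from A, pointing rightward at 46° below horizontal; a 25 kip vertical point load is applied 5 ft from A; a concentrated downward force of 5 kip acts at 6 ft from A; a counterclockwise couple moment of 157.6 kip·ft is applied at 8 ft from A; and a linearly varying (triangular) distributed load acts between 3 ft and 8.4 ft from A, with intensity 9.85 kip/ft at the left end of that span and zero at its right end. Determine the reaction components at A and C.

A_x = -20.84 kip, A_y = 59.80 kip, C_y = 18.38 kip

Resultant of the triangular load: ½ × 9.85 × 5.4 = 26.595 kip, acting at 4.8 ft from A (one-third of the span from the peak).
ΣM about A: C_y·8.8 − 30·sin46°·1.7 − 25·5 − 5·6 + 157.6 − (½·9.85·5.4)·4.8 = 0 → C_y = 161.742/8.8 = 18.3798 ≈ 18.38 kip.
ΣF_y = 0: A_y + 18.3798 − 30·sin46° − 25 − 5 − ½·9.85·5.4 = 0 → A_y = 59.80 kip.
ΣF_x = 0: A_x + 30·cos46° = 0 → A_x = -20.84 kip.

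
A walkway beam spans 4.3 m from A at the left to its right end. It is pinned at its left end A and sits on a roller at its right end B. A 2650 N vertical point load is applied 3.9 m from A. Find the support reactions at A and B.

Taking moments about A: B_y·4.3 − 2650·3.9 = 0 → B_y = 10335/4.3 = 2403.49 ≈ 2403 N.
ΣF_y = 0: A_y + 2403.49 − 2650 = 0 → A_y = 246.5 N.
ΣF_x = 0: no horizontal applied forces, so A_x = 0.

A_x = 0, A_y = 246.5 N, B_y = 2403 N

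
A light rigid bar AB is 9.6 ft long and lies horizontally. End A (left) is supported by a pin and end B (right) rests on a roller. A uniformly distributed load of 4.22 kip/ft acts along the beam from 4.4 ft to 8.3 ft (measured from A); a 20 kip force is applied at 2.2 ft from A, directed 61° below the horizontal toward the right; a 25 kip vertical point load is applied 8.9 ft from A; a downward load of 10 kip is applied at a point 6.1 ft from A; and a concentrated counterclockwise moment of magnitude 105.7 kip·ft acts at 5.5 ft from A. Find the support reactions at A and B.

Resultant of the distributed load: 4.22 × 3.9 = 16.458 kip at 6.35 ft from A.
Moments about A: B_y·9.6 − (4.22·3.9)·6.35 − 20·sin61°·2.2 − 25·8.9 − 10·6.1 + 105.7 = 0 → B_y = 320.792/9.6 = 33.4158 ≈ 33.42 kip.
ΣF_y = 0: A_y + 33.4158 − 4.22·3.9 − 20·sin61° − 25 − 10 = 0 → A_y = 35.53 kip.
ΣF_x = 0: A_x + 20·cos61° = 0 → A_x = -9.696 kip.

A_x = -9.696 kip, A_y = 35.53 kip, B_y = 33.42 kip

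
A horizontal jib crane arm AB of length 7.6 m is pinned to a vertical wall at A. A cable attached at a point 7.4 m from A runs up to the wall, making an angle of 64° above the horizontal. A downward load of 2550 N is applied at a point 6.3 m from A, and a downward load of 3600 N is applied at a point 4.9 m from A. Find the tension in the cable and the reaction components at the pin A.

T = 5068 N, A_x = 2221 N, A_y = 1595 N

ΣM about A: T·sin64°·7.4 − 2550·6.3 − 3600·4.9 = 0 → T = 33705/(7.4·0.898794) = 5067.6 ≈ 5068 N.
ΣF_x = 0: A_x − T·cos64° = 0 → A_x = 5067.6 × 0.438371 = 2221 N.
ΣF_y = 0: A_y + T·sin64° − 2550 − 3600 = 0 → A_y = 6150 − 5067.6 × 0.898794 = 1595 N.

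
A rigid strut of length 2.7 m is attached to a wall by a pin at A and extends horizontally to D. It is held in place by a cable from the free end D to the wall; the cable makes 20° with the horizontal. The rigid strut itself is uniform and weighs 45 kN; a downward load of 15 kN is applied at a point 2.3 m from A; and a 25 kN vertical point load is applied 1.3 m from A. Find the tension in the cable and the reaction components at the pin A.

ΣM about A: T·sin20°·2.7 − 45·1.35 − 15·2.3 − 25·1.3 = 0 → T = 127.75/(2.7·0.34202) = 138.339 ≈ 138.3 kN.
ΣF_x = 0: A_x − T·cos20° = 0 → A_x = 138.339 × 0.939693 = 130.0 kN.
ΣF_y = 0: A_y + T·sin20° − 45 − 15 − 25 = 0 → A_y = 85 − 138.339 × 0.34202 = 37.69 kN.

T = 138.3 kN, A_x = 130.0 kN, A_y = 37.69 kN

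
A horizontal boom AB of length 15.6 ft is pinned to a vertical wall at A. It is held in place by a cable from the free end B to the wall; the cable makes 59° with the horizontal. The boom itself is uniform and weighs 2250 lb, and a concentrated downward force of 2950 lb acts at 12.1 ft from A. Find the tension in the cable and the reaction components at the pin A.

ΣM about A: T·sin59°·15.6 − 2250·7.8 − 2950·12.1 = 0 → T = 53245/(15.6·0.857167) = 3981.89 ≈ 3982 lb.
ΣF_x = 0: A_x − T·cos59° = 0 → A_x = 3981.89 × 0.515038 = 2051 lb.
ΣF_y = 0: A_y + T·sin59° − 2250 − 2950 = 0 → A_y = 5200 − 3981.89 × 0.857167 = 1787 lb.

T = 3982 lb, A_x = 2051 lb, A_y = 1787 lb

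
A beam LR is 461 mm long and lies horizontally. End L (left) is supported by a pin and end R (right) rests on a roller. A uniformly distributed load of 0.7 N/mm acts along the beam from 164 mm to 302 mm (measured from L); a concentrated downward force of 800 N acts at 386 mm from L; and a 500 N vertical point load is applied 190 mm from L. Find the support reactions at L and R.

L_x = 0, L_y = 471.9 N, R_y = 924.7 N

Resultant of the distributed load: 0.7 × 138 = 96.6 N at 233 mm from L.
Moments about L: R_y·461 − (0.7·138)·233 − 800·386 − 500·190 = 0 → R_y = 426307.8/461 = 924.746 ≈ 924.7 N.
ΣF_y = 0: L_y + 924.746 − 0.7·138 − 800 − 500 = 0 → L_y = 471.9 N.
ΣF_x = 0: no horizontal applied forces, so L_x = 0.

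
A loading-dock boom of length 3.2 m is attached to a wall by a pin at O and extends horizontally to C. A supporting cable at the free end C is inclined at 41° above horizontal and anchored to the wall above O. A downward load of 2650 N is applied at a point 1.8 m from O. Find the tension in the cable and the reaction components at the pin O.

T = 2272 N, O_x = 1715 N, O_y = 1159 N

ΣM about O: T·sin41°·3.2 − 2650·1.8 = 0 → T = 4770/(3.2·0.656059) = 2272.09 ≈ 2272 N.
ΣF_x = 0: O_x − T·cos41° = 0 → O_x = 2272.09 × 0.75471 = 1715 N.
ΣF_y = 0: O_y + T·sin41° − 2650 = 0 → O_y = 2650 − 2272.09 × 0.656059 = 1159 N.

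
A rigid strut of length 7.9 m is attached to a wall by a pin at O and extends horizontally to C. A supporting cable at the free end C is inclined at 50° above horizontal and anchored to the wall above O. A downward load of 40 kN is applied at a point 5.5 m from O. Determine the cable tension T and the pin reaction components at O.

T = 36.35 kN, O_x = 23.37 kN, O_y = 12.15 kN

ΣM about O: T·sin50°·7.9 − 40·5.5 = 0 → T = 220/(7.9·0.766044) = 36.3531 ≈ 36.35 kN.
ΣF_x = 0: O_x − T·cos50° = 0 → O_x = 36.3531 × 0.642788 = 23.37 kN.
ΣF_y = 0: O_y + T·sin50° − 40 = 0 → O_y = 40 − 36.3531 × 0.766044 = 12.15 kN.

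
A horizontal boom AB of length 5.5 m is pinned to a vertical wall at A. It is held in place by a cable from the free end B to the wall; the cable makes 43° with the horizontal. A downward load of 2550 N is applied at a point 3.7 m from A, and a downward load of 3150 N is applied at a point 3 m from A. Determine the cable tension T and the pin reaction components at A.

ΣM about A: T·sin43°·5.5 − 2550·3.7 − 3150·3 = 0 → T = 18885/(5.5·0.681998) = 5034.67 ≈ 5035 N.
ΣF_x = 0: A_x − T·cos43° = 0 → A_x = 5034.67 × 0.731354 = 3682 N.
ΣF_y = 0: A_y + T·sin43° − 2550 − 3150 = 0 → A_y = 5700 − 5034.67 × 0.681998 = 2266 N.

T = 5035 N, A_x = 3682 N, A_y = 2266 N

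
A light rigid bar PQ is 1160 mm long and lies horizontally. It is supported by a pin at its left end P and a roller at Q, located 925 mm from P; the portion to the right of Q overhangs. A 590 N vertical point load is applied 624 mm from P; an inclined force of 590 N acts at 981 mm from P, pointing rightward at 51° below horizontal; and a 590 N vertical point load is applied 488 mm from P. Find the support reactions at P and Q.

P_x = -371.3 N, P_y = 443.0 N, Q_y = 1196 N

ΣM about P: Q_y·925 − 590·624 − 590·sin51°·981 − 590·488 = 0 → Q_y = 1105880/925 = 1195.55 ≈ 1196 N.
ΣF_y = 0: P_y + 1195.55 − 590 − 590·sin51° − 590 = 0 → P_y = 443.0 N.
ΣF_x = 0: P_x + 590·cos51° = 0 → P_x = -371.3 N.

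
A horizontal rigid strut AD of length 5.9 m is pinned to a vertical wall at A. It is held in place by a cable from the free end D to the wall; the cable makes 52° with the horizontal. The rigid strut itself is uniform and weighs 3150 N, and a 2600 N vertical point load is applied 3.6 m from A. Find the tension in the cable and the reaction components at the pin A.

T = 4012 N, A_x = 2470 N, A_y = 2589 N

ΣM about A: T·sin52°·5.9 − 3150·2.95 − 2600·3.6 = 0 → T = 18652.5/(5.9·0.788011) = 4011.92 ≈ 4012 N.
ΣF_x = 0: A_x − T·cos52° = 0 → A_x = 4011.92 × 0.615661 = 2470 N.
ΣF_y = 0: A_y + T·sin52° − 3150 − 2600 = 0 → A_y = 5750 − 4011.92 × 0.788011 = 2589 N.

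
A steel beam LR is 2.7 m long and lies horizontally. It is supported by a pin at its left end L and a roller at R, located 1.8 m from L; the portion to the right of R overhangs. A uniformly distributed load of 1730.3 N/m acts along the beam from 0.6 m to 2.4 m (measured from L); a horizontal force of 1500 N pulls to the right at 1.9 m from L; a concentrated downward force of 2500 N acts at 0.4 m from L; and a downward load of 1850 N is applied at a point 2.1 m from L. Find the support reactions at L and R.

Resultant of the distributed load: 1730.3 × 1.8 = 3114.54 N at 1.5 m from L.
ΣM about L: R_y·1.8 − (1730.3·1.8)·1.5 − 2500·0.4 − 1850·2.1 = 0 → R_y = 9556.81/1.8 = 5309.34 ≈ 5309 N.
ΣF_y = 0: L_y + 5309.34 − 1730.3·1.8 − 2500 − 1850 = 0 → L_y = 2155 N.
ΣF_x = 0: L_x + 1500 = 0 → L_x = -1500 N.

L_x = -1500 N, L_y = 2155 N, R_y = 5309 N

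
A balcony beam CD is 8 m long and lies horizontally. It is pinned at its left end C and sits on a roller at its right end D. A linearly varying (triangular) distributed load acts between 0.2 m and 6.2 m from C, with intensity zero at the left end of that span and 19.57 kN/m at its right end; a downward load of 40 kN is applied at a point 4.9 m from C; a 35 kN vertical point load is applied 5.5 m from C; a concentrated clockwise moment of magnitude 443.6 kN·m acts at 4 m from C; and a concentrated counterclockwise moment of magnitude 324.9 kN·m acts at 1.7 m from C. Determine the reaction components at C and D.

Resultant of the triangular load: ½ × 19.57 × 6 = 58.71 kN, acting at 4.2 m from C (one-third of the span from the peak).
Taking moments about C: D_y·8 − (½·19.57·6)·4.2 − 40·4.9 − 35·5.5 − 443.6 + 324.9 = 0 → D_y = 753.782/8 = 94.2228 ≈ 94.22 kN.
ΣF_y = 0: C_y + 94.2228 − ½·19.57·6 − 40 − 35 = 0 → C_y = 39.49 kN.
ΣF_x = 0: no horizontal applied forces, so C_x = 0.

C_x = 0, C_y = 39.49 kN, D_y = 94.22 kN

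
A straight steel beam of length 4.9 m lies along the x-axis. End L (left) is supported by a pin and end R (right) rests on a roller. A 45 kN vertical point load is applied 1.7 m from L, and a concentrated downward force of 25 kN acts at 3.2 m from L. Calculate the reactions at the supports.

L_x = 0, L_y = 38.06 kN, R_y = 31.94 kN

Moments about L: R_y·4.9 − 45·1.7 − 25·3.2 = 0 → R_y = 156.5/4.9 = 31.9388 ≈ 31.94 kN.
ΣF_y = 0: L_y + 31.9388 − 45 − 25 = 0 → L_y = 38.06 kN.
ΣF_x = 0: no horizontal applied forces, so L_x = 0.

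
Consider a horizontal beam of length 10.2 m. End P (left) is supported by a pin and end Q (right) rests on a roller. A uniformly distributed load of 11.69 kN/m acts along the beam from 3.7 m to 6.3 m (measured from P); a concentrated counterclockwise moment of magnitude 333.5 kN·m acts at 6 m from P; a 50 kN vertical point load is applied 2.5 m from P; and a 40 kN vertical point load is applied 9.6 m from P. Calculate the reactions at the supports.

P_x = 0, P_y = 88.29 kN, Q_y = 32.10 kN

Resultant of the distributed load: 11.69 × 2.6 = 30.394 kN at 5 m from P.
Taking moments about P: Q_y·10.2 − (11.69·2.6)·5 + 333.5 − 50·2.5 − 40·9.6 = 0 → Q_y = 327.47/10.2 = 32.1049 ≈ 32.10 kN.
ΣF_y = 0: P_y + 32.1049 − 11.69·2.6 − 50 − 40 = 0 → P_y = 88.29 kN.
ΣF_x = 0: no horizontal applied forces, so P_x = 0.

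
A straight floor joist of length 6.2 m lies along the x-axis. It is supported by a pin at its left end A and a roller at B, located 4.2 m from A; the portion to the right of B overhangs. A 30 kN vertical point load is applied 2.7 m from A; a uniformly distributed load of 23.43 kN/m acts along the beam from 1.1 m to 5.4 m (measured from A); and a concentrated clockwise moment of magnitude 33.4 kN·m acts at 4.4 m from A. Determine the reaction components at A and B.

Resultant of the distributed load: 23.43 × 4.3 = 100.749 kN at 3.25 m from A.
ΣM about A: B_y·4.2 − 30·2.7 − (23.43·4.3)·3.25 − 33.4 = 0 → B_y = 441.83425/4.2 = 105.199 ≈ 105.2 kN.
ΣF_y = 0: A_y + 105.199 − 30 − 23.43·4.3 = 0 → A_y = 25.55 kN.
ΣF_x = 0: no horizontal applied forces, so A_x = 0.

A_x = 0, A_y = 25.55 kN, B_y = 105.2 kN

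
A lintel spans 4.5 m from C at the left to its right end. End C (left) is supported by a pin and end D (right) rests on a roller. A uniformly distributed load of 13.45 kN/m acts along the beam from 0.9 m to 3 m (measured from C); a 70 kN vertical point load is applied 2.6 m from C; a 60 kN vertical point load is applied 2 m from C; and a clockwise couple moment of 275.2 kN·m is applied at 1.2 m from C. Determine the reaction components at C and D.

C_x = 0, C_y = 17.74 kN, D_y = 140.5 kN

Resultant of the distributed load: 13.45 × 2.1 = 28.245 kN at 1.95 m from C.
Taking moments about C: D_y·4.5 − (13.45·2.1)·1.95 − 70·2.6 − 60·2 − 275.2 = 0 → D_y = 632.27775/4.5 = 140.506 ≈ 140.5 kN.
ΣF_y = 0: C_y + 140.506 − 13.45·2.1 − 70 − 60 = 0 → C_y = 17.74 kN.
ΣF_x = 0: no horizontal applied forces, so C_x = 0.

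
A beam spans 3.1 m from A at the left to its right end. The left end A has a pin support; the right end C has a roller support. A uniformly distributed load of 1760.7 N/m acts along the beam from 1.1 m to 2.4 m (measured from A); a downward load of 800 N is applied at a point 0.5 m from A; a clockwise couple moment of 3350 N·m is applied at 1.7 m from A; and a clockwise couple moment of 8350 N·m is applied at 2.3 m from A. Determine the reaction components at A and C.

A_x = 0, A_y = -2106 N, C_y = 5195 N

Resultant of the distributed load: 1760.7 × 1.3 = 2288.91 N at 1.75 m from A.
ΣM about A: C_y·3.1 − (1760.7·1.3)·1.75 − 800·0.5 − 3350 − 8350 = 0 → C_y = 16105.5925/3.1 = 5195.35 ≈ 5195 N.
ΣF_y = 0: A_y + 5195.35 − 1760.7·1.3 − 800 = 0 → A_y = -2106 N.
ΣF_x = 0: no horizontal applied forces, so A_x = 0.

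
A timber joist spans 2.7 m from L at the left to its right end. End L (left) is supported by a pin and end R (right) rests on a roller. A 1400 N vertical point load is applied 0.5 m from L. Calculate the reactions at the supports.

L_x = 0, L_y = 1141 N, R_y = 259.3 N

Moments about L: R_y·2.7 − 1400·0.5 = 0 → R_y = 700/2.7 = 259.259 ≈ 259.3 N.
ΣF_y = 0: L_y + 259.259 − 1400 = 0 → L_y = 1141 N.
ΣF_x = 0: no horizontal applied forces, so L_x = 0.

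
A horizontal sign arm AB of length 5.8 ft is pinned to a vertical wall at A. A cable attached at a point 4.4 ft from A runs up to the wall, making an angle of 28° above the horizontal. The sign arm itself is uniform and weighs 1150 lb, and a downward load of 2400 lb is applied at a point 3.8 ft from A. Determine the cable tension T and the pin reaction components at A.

ΣM about A: T·sin28°·4.4 − 1150·2.9 − 2400·3.8 = 0 → T = 12455/(4.4·0.469472) = 6029.5 ≈ 6030 lb.
ΣF_x = 0: A_x − T·cos28° = 0 → A_x = 6029.5 × 0.882948 = 5324 lb.
ΣF_y = 0: A_y + T·sin28° − 1150 − 2400 = 0 → A_y = 3550 − 6029.5 × 0.469472 = 719.3 lb.

T = 6030 lb, A_x = 5324 lb, A_y = 719.3 lb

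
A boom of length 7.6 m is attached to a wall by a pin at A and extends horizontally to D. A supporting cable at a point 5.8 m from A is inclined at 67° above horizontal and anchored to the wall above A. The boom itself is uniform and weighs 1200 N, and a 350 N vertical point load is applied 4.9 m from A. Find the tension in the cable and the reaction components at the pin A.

T = 1175 N, A_x = 459.2 N, A_y = 468.1 N

ΣM about A: T·sin67°·5.8 − 1200·3.8 − 350·4.9 = 0 → T = 6275/(5.8·0.920505) = 1175.33 ≈ 1175 N.
ΣF_x = 0: A_x − T·cos67° = 0 → A_x = 1175.33 × 0.390731 = 459.2 N.
ΣF_y = 0: A_y + T·sin67° − 1200 − 350 = 0 → A_y = 1550 − 1175.33 × 0.920505 = 468.1 N.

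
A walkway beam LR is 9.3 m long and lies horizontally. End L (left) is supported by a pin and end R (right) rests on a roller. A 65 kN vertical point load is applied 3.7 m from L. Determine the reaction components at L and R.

L_x = 0, L_y = 39.14 kN, R_y = 25.86 kN

Moments about L: R_y·9.3 − 65·3.7 = 0 → R_y = 240.5/9.3 = 25.8602 ≈ 25.86 kN.
ΣF_y = 0: L_y + 25.8602 − 65 = 0 → L_y = 39.14 kN.
ΣF_x = 0: no horizontal applied forces, so L_x = 0.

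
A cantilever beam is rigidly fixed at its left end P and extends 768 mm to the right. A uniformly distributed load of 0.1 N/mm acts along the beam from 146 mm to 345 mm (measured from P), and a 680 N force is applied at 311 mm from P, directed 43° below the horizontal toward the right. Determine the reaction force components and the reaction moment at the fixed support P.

Resultant of the distributed load: 0.1 × 199 = 19.9 N at 245.5 mm from P.
ΣF_x = 0: P_x + 680·cos43° = 0 → P_x = -497.3 N.
ΣF_y = 0: P_y − 0.1·199 − 680·sin43° = 0 → P_y = 483.7 N.
ΣM about P: M_P − (0.1·199)·245.5 − 680·sin43°·311 = 0 → M_P = 149100 N·mm.

P_x = -497.3 N, P_y = 483.7 N, M_P = 149100 N·mm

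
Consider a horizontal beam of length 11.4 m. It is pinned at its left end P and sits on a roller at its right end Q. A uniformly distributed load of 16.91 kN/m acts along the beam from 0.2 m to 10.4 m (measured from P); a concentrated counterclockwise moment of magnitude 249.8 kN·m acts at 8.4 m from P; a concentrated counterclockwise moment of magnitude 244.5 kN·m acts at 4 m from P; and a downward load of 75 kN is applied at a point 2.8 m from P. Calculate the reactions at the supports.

P_x = 0, P_y = 192.2 kN, Q_y = 55.25 kN

Resultant of the distributed load: 16.91 × 10.2 = 172.482 kN at 5.3 m from P.
Moments about P: Q_y·11.4 − (16.91·10.2)·5.3 + 249.8 + 244.5 − 75·2.8 = 0 → Q_y = 629.8546/11.4 = 55.2504 ≈ 55.25 kN.
ΣF_y = 0: P_y + 55.2504 − 16.91·10.2 − 75 = 0 → P_y = 192.2 kN.
ΣF_x = 0: no horizontal applied forces, so P_x = 0.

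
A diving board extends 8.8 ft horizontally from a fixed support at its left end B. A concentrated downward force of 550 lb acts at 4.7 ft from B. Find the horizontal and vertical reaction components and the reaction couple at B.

B_x = 0, B_y = 550.0 lb, M_B = 2585 lb·ft

ΣF_x = 0: B_x = 0.
ΣF_y = 0: B_y − 550 = 0 → B_y = 550.0 lb.
ΣM about B: M_B − 550·4.7 = 0 → M_B = 2585 lb·ft.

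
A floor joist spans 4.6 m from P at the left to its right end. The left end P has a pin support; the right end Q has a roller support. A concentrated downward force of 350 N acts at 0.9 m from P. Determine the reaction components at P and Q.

P_x = 0, P_y = 281.5 N, Q_y = 68.48 N

ΣM about P: Q_y·4.6 − 350·0.9 = 0 → Q_y = 315/4.6 = 68.4783 ≈ 68.48 N.
ΣF_y = 0: P_y + 68.4783 − 350 = 0 → P_y = 281.5 N.
ΣF_x = 0: no horizontal applied forces, so P_x = 0.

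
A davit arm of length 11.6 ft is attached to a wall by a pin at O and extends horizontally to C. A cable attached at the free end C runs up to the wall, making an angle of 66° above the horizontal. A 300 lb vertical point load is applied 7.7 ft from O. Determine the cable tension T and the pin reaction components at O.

ΣM about O: T·sin66°·11.6 − 300·7.7 = 0 → T = 2310/(11.6·0.913545) = 217.984 ≈ 218.0 lb.
ΣF_x = 0: O_x − T·cos66° = 0 → O_x = 217.984 × 0.406737 = 88.66 lb.
ΣF_y = 0: O_y + T·sin66° − 300 = 0 → O_y = 300 − 217.984 × 0.913545 = 100.9 lb.

T = 218.0 lb, O_x = 88.66 lb, O_y = 100.9 lb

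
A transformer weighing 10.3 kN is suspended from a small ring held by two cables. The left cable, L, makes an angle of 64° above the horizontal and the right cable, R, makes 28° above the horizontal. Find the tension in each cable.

ΣF_x = 0: −T_L·cos64° + T_R·cos28° = 0 → T_R = 0.496486·T_L.
ΣF_y = 0: T_L·sin64° + T_R·sin28° = 10.3.
Substitute: T_L·(0.898794 + 0.496486·0.469472) = 10.3 → T_L = 9.0999 ≈ 9.100 kN.
Then T_R = 0.496486 × 9.0999 = 4.518 kN.

T_L = 9.100 kN, T_R = 4.518 kN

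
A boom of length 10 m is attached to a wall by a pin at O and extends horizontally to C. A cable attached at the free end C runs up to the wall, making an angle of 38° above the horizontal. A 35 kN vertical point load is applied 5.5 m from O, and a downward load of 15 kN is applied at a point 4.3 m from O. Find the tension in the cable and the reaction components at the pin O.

T = 41.74 kN, O_x = 32.89 kN, O_y = 24.30 kN

ΣM about O: T·sin38°·10 − 35·5.5 − 15·4.3 = 0 → T = 257/(10·0.615661) = 41.7438 ≈ 41.74 kN.
ΣF_x = 0: O_x − T·cos38° = 0 → O_x = 41.7438 × 0.788011 = 32.89 kN.
ΣF_y = 0: O_y + T·sin38° − 35 − 15 = 0 → O_y = 50 − 41.7438 × 0.615661 = 24.30 kN.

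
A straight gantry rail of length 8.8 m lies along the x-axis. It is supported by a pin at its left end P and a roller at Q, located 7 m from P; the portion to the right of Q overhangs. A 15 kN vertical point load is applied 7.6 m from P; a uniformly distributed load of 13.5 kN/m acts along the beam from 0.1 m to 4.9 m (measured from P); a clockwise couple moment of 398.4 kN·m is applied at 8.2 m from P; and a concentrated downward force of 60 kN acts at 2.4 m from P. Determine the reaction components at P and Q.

Resultant of the distributed load: 13.5 × 4.8 = 64.8 kN at 2.5 m from P.
Moments about P: Q_y·7 − 15·7.6 − (13.5·4.8)·2.5 − 398.4 − 60·2.4 = 0 → Q_y = 818.4/7 = 116.914 ≈ 116.9 kN.
ΣF_y = 0: P_y + 116.914 − 15 − 13.5·4.8 − 60 = 0 → P_y = 22.89 kN.
ΣF_x = 0: no horizontal applied forces, so P_x = 0.

P_x = 0, P_y = 22.89 kN, Q_y = 116.9 kN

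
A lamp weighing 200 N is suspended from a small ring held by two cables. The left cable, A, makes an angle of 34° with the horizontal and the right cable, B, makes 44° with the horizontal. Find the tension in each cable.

ΣF_x = 0: −T_A·cos34° + T_B·cos44° = 0 → T_B = 1.1525·T_A.
ΣF_y = 0: T_A·sin34° + T_B·sin44° = 200.
Substitute: T_A·(0.559193 + 1.1525·0.694658) = 200 → T_A = 147.082 ≈ 147.1 N.
Then T_B = 1.1525 × 147.082 = 169.5 N.

T_A = 147.1 N, T_B = 169.5 N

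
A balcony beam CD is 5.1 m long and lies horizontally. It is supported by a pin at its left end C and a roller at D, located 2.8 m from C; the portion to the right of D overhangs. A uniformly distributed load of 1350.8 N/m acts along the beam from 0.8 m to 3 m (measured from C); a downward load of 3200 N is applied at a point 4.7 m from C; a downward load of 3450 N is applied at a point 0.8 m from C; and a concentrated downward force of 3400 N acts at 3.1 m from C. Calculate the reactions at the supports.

Resultant of the distributed load: 1350.8 × 2.2 = 2971.76 N at 1.9 m from C.
Moments about C: D_y·2.8 − (1350.8·2.2)·1.9 − 3200·4.7 − 3450·0.8 − 3400·3.1 = 0 → D_y = 33986.344/2.8 = 12138 ≈ 12140 N.
ΣF_y = 0: C_y + 12138 − 1350.8·2.2 − 3200 − 3450 − 3400 = 0 → C_y = 883.8 N.
ΣF_x = 0: no horizontal applied forces, so C_x = 0.

C_x = 0, C_y = 883.8 N, D_y = 12140 N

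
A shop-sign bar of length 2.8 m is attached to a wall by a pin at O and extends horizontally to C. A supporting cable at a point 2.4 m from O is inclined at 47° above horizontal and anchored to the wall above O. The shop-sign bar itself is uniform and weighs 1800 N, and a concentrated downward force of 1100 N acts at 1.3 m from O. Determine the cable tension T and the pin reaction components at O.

ΣM about O: T·sin47°·2.4 − 1800·1.4 − 1100·1.3 = 0 → T = 3950/(2.4·0.731354) = 2250.39 ≈ 2250 N.
ΣF_x = 0: O_x − T·cos47° = 0 → O_x = 2250.39 × 0.681998 = 1535 N.
ΣF_y = 0: O_y + T·sin47° − 1800 − 1100 = 0 → O_y = 2900 − 2250.39 × 0.731354 = 1254 N.

T = 2250 N, O_x = 1535 N, O_y = 1254 N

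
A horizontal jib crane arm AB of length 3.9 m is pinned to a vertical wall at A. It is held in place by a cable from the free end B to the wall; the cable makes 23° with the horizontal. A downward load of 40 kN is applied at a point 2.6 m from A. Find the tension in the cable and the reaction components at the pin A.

ΣM about A: T·sin23°·3.9 − 40·2.6 = 0 → T = 104/(3.9·0.390731) = 68.2481 ≈ 68.25 kN.
ΣF_x = 0: A_x − T·cos23° = 0 → A_x = 68.2481 × 0.920505 = 62.82 kN.
ΣF_y = 0: A_y + T·sin23° − 40 = 0 → A_y = 40 − 68.2481 × 0.390731 = 13.33 kN.

T = 68.25 kN, A_x = 62.82 kN, A_y = 13.33 kN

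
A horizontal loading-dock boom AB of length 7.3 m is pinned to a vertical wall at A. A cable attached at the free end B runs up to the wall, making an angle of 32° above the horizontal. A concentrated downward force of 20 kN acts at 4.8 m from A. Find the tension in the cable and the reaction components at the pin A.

T = 24.82 kN, A_x = 21.05 kN, A_y = 6.849 kN

ΣM about A: T·sin32°·7.3 − 20·4.8 = 0 → T = 96/(7.3·0.529919) = 24.8164 ≈ 24.82 kN.
ΣF_x = 0: A_x − T·cos32° = 0 → A_x = 24.8164 × 0.848048 = 21.05 kN.
ΣF_y = 0: A_y + T·sin32° − 20 = 0 → A_y = 20 − 24.8164 × 0.529919 = 6.849 kN.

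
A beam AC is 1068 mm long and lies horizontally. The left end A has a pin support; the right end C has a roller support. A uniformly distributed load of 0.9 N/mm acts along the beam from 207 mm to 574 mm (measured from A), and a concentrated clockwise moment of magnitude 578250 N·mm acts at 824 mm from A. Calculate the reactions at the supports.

Resultant of the distributed load: 0.9 × 367 = 330.3 N at 390.5 mm from A.
Moments about A: C_y·1068 − (0.9·367)·390.5 − 578250 = 0 → C_y = 707232.15/1068 = 662.202 ≈ 662.2 N.
ΣF_y = 0: A_y + 662.202 − 0.9·367 = 0 → A_y = -331.9 N.
ΣF_x = 0: no horizontal applied forces, so A_x = 0.

A_x = 0, A_y = -331.9 N, C_y = 662.2 N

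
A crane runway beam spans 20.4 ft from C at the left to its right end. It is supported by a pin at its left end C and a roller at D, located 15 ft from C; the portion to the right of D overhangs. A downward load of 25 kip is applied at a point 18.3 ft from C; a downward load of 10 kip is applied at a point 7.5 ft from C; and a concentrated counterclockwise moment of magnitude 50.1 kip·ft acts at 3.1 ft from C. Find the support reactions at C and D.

C_x = 0, C_y = 2.840 kip, D_y = 32.16 kip

Moments about C: D_y·15 − 25·18.3 − 10·7.5 + 50.1 = 0 → D_y = 482.4/15 = 32.16 kip.
ΣF_y = 0: C_y + 32.16 − 25 − 10 = 0 → C_y = 2.840 kip.
ΣF_x = 0: no horizontal applied forces, so C_x = 0.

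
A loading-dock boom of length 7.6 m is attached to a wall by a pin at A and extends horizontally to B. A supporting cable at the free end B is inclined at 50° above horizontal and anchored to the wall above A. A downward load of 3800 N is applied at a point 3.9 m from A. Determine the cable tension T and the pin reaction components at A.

T = 2546 N, A_x = 1636 N, A_y = 1850 N

ΣM about A: T·sin50°·7.6 − 3800·3.9 = 0 → T = 14820/(7.6·0.766044) = 2545.55 ≈ 2546 N.
ΣF_x = 0: A_x − T·cos50° = 0 → A_x = 2545.55 × 0.642788 = 1636 N.
ΣF_y = 0: A_y + T·sin50° − 3800 = 0 → A_y = 3800 − 2545.55 × 0.766044 = 1850 N.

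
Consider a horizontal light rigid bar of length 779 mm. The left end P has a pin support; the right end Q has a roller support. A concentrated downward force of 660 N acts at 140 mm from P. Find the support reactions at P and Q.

P_x = 0, P_y = 541.4 N, Q_y = 118.6 N

Moments about P: Q_y·779 − 660·140 = 0 → Q_y = 92400/779 = 118.614 ≈ 118.6 N.
ΣF_y = 0: P_y + 118.614 − 660 = 0 → P_y = 541.4 N.
ΣF_x = 0: no horizontal applied forces, so P_x = 0.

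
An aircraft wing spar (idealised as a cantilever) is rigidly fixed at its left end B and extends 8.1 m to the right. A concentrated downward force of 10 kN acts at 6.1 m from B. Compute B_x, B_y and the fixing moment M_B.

ΣF_x = 0: B_x = 0.
ΣF_y = 0: B_y − 10 = 0 → B_y = 10.00 kN.
ΣM about B: M_B − 10·6.1 = 0 → M_B = 61.00 kN·m.

B_x = 0, B_y = 10.00 kN, M_B = 61.00 kN·m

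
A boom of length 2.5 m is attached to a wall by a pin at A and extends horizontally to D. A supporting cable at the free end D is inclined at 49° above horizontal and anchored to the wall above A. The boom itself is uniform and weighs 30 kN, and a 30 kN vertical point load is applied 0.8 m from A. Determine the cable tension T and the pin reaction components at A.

ΣM about A: T·sin49°·2.5 − 30·1.25 − 30·0.8 = 0 → T = 61.5/(2.5·0.75471) = 32.5953 ≈ 32.60 kN.
ΣF_x = 0: A_x − T·cos49° = 0 → A_x = 32.5953 × 0.656059 = 21.38 kN.
ΣF_y = 0: A_y + T·sin49° − 30 − 30 = 0 → A_y = 60 − 32.5953 × 0.75471 = 35.40 kN.

T = 32.60 kN, A_x = 21.38 kN, A_y = 35.40 kN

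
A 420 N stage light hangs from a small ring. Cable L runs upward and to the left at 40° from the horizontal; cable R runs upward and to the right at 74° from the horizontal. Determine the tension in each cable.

T_L = 126.7 N, T_R = 352.2 N

ΣF_x = 0: −T_L·cos40° + T_R·cos74° = 0 → T_R = 2.77917·T_L.
ΣF_y = 0: T_L·sin40° + T_R·sin74° = 420.
Substitute: T_L·(0.642788 + 2.77917·0.961262) = 420 → T_L = 126.724 ≈ 126.7 N.
Then T_R = 2.77917 × 126.724 = 352.2 N.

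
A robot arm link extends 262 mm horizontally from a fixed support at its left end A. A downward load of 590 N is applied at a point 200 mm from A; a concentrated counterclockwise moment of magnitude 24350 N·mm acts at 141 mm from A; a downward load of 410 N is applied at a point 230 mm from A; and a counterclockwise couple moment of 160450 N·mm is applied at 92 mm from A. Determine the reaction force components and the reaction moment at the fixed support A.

ΣF_x = 0: A_x = 0.
ΣF_y = 0: A_y − 590 − 410 = 0 → A_y = 1000 N.
ΣM about A: M_A − 590·200 + 24350 − 410·230 + 160450 = 0 → M_A = 27500 N·mm.

A_x = 0, A_y = 1000 N, M_A = 27500 N·mm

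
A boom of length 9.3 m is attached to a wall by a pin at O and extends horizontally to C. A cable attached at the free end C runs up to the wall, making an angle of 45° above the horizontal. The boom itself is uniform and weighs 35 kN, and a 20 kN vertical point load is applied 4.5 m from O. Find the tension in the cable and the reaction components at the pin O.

ΣM about O: T·sin45°·9.3 − 35·4.65 − 20·4.5 = 0 → T = 252.75/(9.3·0.707107) = 38.4347 ≈ 38.43 kN.
ΣF_x = 0: O_x − T·cos45° = 0 → O_x = 38.4347 × 0.707107 = 27.18 kN.
ΣF_y = 0: O_y + T·sin45° − 35 − 20 = 0 → O_y = 55 − 38.4347 × 0.707107 = 27.82 kN.

T = 38.43 kN, O_x = 27.18 kN, O_y = 27.82 kN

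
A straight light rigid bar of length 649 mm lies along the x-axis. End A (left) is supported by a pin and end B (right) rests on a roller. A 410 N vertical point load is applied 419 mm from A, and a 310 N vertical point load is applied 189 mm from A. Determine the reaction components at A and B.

Taking moments about A: B_y·649 − 410·419 − 310·189 = 0 → B_y = 230380/649 = 354.977 ≈ 355.0 N.
ΣF_y = 0: A_y + 354.977 − 410 − 310 = 0 → A_y = 365.0 N.
ΣF_x = 0: no horizontal applied forces, so A_x = 0.

A_x = 0, A_y = 365.0 N, B_y = 355.0 N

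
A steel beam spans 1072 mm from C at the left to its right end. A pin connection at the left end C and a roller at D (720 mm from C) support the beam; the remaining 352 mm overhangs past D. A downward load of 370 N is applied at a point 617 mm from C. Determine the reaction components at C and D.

ΣM about C: D_y·720 − 370·617 = 0 → D_y = 228290/720 = 317.069 ≈ 317.1 N.
ΣF_y = 0: C_y + 317.069 − 370 = 0 → C_y = 52.93 N.
ΣF_x = 0: no horizontal applied forces, so C_x = 0.

C_x = 0, C_y = 52.93 N, D_y = 317.1 N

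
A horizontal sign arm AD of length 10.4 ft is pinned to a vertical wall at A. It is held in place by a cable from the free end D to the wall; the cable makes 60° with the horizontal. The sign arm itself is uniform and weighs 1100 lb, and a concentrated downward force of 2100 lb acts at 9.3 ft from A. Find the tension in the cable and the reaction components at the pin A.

T = 2803 lb, A_x = 1402 lb, A_y = 772.1 lb

ΣM about A: T·sin60°·10.4 − 1100·5.2 − 2100·9.3 = 0 → T = 25250/(10.4·0.866025) = 2803.48 ≈ 2803 lb.
ΣF_x = 0: A_x − T·cos60° = 0 → A_x = 2803.48 × 0.5 = 1402 lb.
ΣF_y = 0: A_y + T·sin60° − 1100 − 2100 = 0 → A_y = 3200 − 2803.48 × 0.866025 = 772.1 lb.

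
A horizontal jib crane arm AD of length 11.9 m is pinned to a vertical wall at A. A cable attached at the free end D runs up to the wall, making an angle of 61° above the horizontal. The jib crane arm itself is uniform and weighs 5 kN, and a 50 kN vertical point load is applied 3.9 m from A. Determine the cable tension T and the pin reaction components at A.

T = 21.59 kN, A_x = 10.47 kN, A_y = 36.11 kN

ΣM about A: T·sin61°·11.9 − 5·5.95 − 50·3.9 = 0 → T = 224.75/(11.9·0.87462) = 21.594 ≈ 21.59 kN.
ΣF_x = 0: A_x − T·cos61° = 0 → A_x = 21.594 × 0.48481 = 10.47 kN.
ΣF_y = 0: A_y + T·sin61° − 5 − 50 = 0 → A_y = 55 − 21.594 × 0.87462 = 36.11 kN.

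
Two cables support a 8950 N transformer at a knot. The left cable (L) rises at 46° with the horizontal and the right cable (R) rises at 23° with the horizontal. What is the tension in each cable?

ΣF_x = 0: −T_L·cos46° + T_R·cos23° = 0 → T_R = 0.754649·T_L.
ΣF_y = 0: T_L·sin46° + T_R·sin23° = 8950.
Substitute: T_L·(0.71934 + 0.754649·0.390731) = 8950 → T_L = 8824.65 ≈ 8825 N.
Then T_R = 0.754649 × 8824.65 = 6660 N.

T_L = 8825 N, T_R = 6660 N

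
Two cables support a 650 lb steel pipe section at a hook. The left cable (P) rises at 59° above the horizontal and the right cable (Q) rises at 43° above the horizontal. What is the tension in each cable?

ΣF_x = 0: −T_P·cos59° + T_Q·cos43° = 0 → T_Q = 0.704226·T_P.
ΣF_y = 0: T_P·sin59° + T_Q·sin43° = 650.
Substitute: T_P·(0.857167 + 0.704226·0.681998) = 650 → T_P = 486.0 lb.
Then T_Q = 0.704226 × 486 = 342.3 lb.

T_P = 486.0 lb, T_Q = 342.3 lb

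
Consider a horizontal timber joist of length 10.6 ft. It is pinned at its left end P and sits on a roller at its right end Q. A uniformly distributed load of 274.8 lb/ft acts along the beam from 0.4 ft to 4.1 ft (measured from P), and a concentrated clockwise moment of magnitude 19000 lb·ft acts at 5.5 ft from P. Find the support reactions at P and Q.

Resultant of the distributed load: 274.8 × 3.7 = 1016.76 lb at 2.25 ft from P.
ΣM about P: Q_y·10.6 − (274.8·3.7)·2.25 − 19000 = 0 → Q_y = 21287.71/10.6 = 2008.27 ≈ 2008 lb.
ΣF_y = 0: P_y + 2008.27 − 274.8·3.7 = 0 → P_y = -991.5 lb.
ΣF_x = 0: no horizontal applied forces, so P_x = 0.

P_x = 0, P_y = -991.5 lb, Q_y = 2008 lb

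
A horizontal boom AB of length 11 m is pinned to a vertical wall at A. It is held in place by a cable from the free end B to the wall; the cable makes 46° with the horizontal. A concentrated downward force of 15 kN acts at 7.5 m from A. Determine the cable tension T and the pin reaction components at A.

T = 14.22 kN, A_x = 9.876 kN, A_y = 4.773 kN

ΣM about A: T·sin46°·11 − 15·7.5 = 0 → T = 112.5/(11·0.71934) = 14.2176 ≈ 14.22 kN.
ΣF_x = 0: A_x − T·cos46° = 0 → A_x = 14.2176 × 0.694658 = 9.876 kN.
ΣF_y = 0: A_y + T·sin46° − 15 = 0 → A_y = 15 − 14.2176 × 0.71934 = 4.773 kN.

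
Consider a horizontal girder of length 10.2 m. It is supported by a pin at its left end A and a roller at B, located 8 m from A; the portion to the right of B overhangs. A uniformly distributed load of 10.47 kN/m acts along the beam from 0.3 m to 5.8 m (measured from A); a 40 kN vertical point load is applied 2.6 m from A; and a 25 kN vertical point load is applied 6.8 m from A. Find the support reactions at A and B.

Resultant of the distributed load: 10.47 × 5.5 = 57.585 kN at 3.05 m from A.
ΣM about A: B_y·8 − (10.47·5.5)·3.05 − 40·2.6 − 25·6.8 = 0 → B_y = 449.63425/8 = 56.2043 ≈ 56.20 kN.
ΣF_y = 0: A_y + 56.2043 − 10.47·5.5 − 40 − 25 = 0 → A_y = 66.38 kN.
ΣF_x = 0: no horizontal applied forces, so A_x = 0.

A_x = 0, A_y = 66.38 kN, B_y = 56.20 kN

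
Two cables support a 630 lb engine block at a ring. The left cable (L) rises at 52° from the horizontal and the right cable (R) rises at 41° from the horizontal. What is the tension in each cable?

T_L = 476.1 lb, T_R = 388.4 lb

ΣF_x = 0: −T_L·cos52° + T_R·cos41° = 0 → T_R = 0.815759·T_L.
ΣF_y = 0: T_L·sin52° + T_R·sin41° = 630.
Substitute: T_L·(0.788011 + 0.815759·0.656059) = 630 → T_L = 476.12 ≈ 476.1 lb.
Then T_R = 0.815759 × 476.12 = 388.4 lb.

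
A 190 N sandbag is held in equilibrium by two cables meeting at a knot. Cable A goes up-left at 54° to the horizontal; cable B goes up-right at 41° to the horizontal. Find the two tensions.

ΣF_x = 0: −T_A·cos54° + T_B·cos41° = 0 → T_B = 0.778823·T_A.
ΣF_y = 0: T_A·sin54° + T_B·sin41° = 190.
Substitute: T_A·(0.809017 + 0.778823·0.656059) = 190 → T_A = 143.943 ≈ 143.9 N.
Then T_B = 0.778823 × 143.943 = 112.1 N.

T_A = 143.9 N, T_B = 112.1 N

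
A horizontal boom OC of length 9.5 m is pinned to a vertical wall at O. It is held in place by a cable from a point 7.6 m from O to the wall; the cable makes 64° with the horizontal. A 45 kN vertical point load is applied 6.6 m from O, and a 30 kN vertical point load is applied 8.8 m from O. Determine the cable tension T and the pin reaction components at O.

ΣM about O: T·sin64°·7.6 − 45·6.6 − 30·8.8 = 0 → T = 561/(7.6·0.898794) = 82.1276 ≈ 82.13 kN.
ΣF_x = 0: O_x − T·cos64° = 0 → O_x = 82.1276 × 0.438371 = 36.00 kN.
ΣF_y = 0: O_y + T·sin64° − 45 − 30 = 0 → O_y = 75 − 82.1276 × 0.898794 = 1.184 kN.

T = 82.13 kN, O_x = 36.00 kN, O_y = 1.184 kN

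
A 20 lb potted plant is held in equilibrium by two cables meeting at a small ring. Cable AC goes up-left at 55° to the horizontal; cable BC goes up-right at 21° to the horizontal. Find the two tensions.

ΣF_x = 0: −T_AC·cos55° + T_BC·cos21° = 0 → T_BC = 0.614384·T_AC.
ΣF_y = 0: T_AC·sin55° + T_BC·sin21° = 20.
Substitute: T_AC·(0.819152 + 0.614384·0.358368) = 20 → T_AC = 19.2432 ≈ 19.24 lb.
Then T_BC = 0.614384 × 19.2432 = 11.82 lb.

T_AC = 19.24 lb, T_BC = 11.82 lb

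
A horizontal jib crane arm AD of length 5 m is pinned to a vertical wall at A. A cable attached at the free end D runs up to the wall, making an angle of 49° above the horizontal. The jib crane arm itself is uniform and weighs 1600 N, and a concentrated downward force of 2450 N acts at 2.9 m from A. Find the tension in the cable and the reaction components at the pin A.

T = 2943 N, A_x = 1931 N, A_y = 1829 N

ΣM about A: T·sin49°·5 − 1600·2.5 − 2450·2.9 = 0 → T = 11105/(5·0.75471) = 2942.85 ≈ 2943 N.
ΣF_x = 0: A_x − T·cos49° = 0 → A_x = 2942.85 × 0.656059 = 1931 N.
ΣF_y = 0: A_y + T·sin49° − 1600 − 2450 = 0 → A_y = 4050 − 2942.85 × 0.75471 = 1829 N.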